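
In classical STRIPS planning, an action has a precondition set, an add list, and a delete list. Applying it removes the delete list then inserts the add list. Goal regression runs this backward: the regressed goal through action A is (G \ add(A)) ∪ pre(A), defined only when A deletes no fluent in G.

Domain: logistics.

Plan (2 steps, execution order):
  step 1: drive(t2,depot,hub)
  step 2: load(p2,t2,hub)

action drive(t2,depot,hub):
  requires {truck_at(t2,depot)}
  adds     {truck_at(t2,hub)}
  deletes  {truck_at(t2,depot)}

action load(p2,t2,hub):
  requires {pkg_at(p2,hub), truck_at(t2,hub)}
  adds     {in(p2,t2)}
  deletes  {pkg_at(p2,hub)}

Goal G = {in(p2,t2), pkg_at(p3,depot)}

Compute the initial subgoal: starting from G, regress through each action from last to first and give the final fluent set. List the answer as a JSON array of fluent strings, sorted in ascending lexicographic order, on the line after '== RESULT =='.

Work backward from the goal:
  through step 2 (load(p2,t2,hub)): drop {in(p2,t2)}, keep {pkg_at(p3,depot)}, require {pkg_at(p2,hub), truck_at(t2,hub)}
    → {pkg_at(p2,hub), pkg_at(p3,depot), truck_at(t2,hub)}
  through step 1 (drive(t2,depot,hub)): drop {truck_at(t2,hub)}, keep {pkg_at(p2,hub), pkg_at(p3,depot)}, require {truck_at(t2,depot)}
    → {pkg_at(p2,hub), pkg_at(p3,depot), truck_at(t2,depot)}

== RESULT ==
["pkg_at(p2,hub)", "pkg_at(p3,depot)", "truck_at(t2,depot)"]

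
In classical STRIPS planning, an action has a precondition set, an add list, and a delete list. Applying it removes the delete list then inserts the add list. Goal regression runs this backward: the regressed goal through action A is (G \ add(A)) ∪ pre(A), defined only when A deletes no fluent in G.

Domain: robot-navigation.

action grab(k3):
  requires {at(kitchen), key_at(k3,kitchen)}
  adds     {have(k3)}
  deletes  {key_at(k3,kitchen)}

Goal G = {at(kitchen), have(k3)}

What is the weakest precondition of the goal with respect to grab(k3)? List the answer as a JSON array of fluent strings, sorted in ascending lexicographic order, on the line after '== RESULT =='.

Regress:
  G ∩ del = {}  (empty — regression defined)
  G \ add = {at(kitchen), have(k3)} \ {have(k3)} = {at(kitchen)}
  ∪ pre   = {at(kitchen)} ∪ {at(kitchen), key_at(k3,kitchen)}
          = {at(kitchen), key_at(k3,kitchen)}

== RESULT ==
["at(kitchen)", "key_at(k3,kitchen)"]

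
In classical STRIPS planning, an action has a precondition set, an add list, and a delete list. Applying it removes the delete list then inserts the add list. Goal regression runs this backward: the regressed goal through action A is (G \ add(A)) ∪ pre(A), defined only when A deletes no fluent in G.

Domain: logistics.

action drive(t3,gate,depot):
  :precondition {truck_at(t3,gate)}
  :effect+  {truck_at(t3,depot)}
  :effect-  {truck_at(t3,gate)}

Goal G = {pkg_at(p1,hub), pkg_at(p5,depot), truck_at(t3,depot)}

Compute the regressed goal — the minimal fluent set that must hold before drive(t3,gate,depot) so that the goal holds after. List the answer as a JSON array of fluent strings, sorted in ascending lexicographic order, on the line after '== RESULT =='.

Compute (G \ add) ∪ pre:
  G ∩ del = {}  (empty — regression defined)
  G \ add = {pkg_at(p1,hub), pkg_at(p5,depot), truck_at(t3,depot)} \ {truck_at(t3,depot)} = {pkg_at(p1,hub), pkg_at(p5,depot)}
  ∪ pre   = {pkg_at(p1,hub), pkg_at(p5,depot)} ∪ {truck_at(t3,gate)}
          = {pkg_at(p1,hub), pkg_at(p5,depot), truck_at(t3,gate)}

== RESULT ==
["pkg_at(p1,hub)", "pkg_at(p5,depot)", "truck_at(t3,gate)"]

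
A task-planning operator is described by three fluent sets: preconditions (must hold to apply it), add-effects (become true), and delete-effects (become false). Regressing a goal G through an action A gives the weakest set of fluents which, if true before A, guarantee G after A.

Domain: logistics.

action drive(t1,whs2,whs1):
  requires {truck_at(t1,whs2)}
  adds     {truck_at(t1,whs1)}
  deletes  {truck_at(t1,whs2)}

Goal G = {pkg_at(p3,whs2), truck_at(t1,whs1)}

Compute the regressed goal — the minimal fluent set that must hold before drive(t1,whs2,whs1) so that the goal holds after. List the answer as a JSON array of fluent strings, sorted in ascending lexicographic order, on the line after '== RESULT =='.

Regress:
  G ∩ del = {}  (empty — regression defined)
  G \ add = {pkg_at(p3,whs2), truck_at(t1,whs1)} \ {truck_at(t1,whs1)} = {pkg_at(p3,whs2)}
  ∪ pre   = {pkg_at(p3,whs2)} ∪ {truck_at(t1,whs2)}
          = {pkg_at(p3,whs2), truck_at(t1,whs2)}

== RESULT ==
["pkg_at(p3,whs2)", "truck_at(t1,whs2)"]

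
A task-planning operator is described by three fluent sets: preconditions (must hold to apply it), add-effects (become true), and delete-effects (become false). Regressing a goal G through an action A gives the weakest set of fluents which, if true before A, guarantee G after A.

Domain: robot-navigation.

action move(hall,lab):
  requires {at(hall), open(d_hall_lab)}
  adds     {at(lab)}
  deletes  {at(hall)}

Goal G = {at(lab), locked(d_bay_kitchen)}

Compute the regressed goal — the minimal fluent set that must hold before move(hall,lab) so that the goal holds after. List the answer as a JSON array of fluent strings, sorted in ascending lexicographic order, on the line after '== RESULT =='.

Regress:
  G ∩ del = {}  (empty — regression defined)
  G \ add = {at(lab), locked(d_bay_kitchen)} \ {at(lab)} = {locked(d_bay_kitchen)}
  ∪ pre   = {locked(d_bay_kitchen)} ∪ {at(hall), open(d_hall_lab)}
          = {at(hall), locked(d_bay_kitchen), open(d_hall_lab)}

== RESULT ==
["at(hall)", "locked(d_bay_kitchen)", "open(d_hall_lab)"]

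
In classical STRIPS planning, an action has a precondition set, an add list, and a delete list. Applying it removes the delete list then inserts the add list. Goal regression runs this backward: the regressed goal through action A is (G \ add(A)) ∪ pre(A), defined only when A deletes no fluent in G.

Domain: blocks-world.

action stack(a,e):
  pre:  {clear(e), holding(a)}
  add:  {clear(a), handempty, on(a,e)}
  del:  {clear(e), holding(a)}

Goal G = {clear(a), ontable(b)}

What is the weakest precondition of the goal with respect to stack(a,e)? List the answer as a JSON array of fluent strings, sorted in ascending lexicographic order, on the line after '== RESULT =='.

Compute (G \ add) ∪ pre:
  G ∩ del = {}  (empty — regression defined)
  G \ add = {clear(a), ontable(b)} \ {clear(a), handempty, on(a,e)} = {ontable(b)}
  ∪ pre   = {ontable(b)} ∪ {clear(e), holding(a)}
          = {clear(e), holding(a), ontable(b)}

== RESULT ==
["clear(e)", "holding(a)", "ontable(b)"]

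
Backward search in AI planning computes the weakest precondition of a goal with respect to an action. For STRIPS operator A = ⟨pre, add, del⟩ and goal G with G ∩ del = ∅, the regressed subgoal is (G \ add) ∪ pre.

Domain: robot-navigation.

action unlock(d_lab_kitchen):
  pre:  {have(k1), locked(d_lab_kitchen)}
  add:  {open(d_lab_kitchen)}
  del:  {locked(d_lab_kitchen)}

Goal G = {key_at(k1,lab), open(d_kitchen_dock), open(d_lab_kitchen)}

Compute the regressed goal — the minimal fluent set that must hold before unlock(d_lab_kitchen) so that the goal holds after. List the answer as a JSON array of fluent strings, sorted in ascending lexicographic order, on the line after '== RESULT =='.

Compute (G \ add) ∪ pre:
  G ∩ del = {}  (empty — regression defined)
  G \ add = {key_at(k1,lab), open(d_kitchen_dock), open(d_lab_kitchen)} \ {open(d_lab_kitchen)} = {key_at(k1,lab), open(d_kitchen_dock)}
  ∪ pre   = {key_at(k1,lab), open(d_kitchen_dock)} ∪ {have(k1), locked(d_lab_kitchen)}
          = {have(k1), key_at(k1,lab), locked(d_lab_kitchen), open(d_kitchen_dock)}

== RESULT ==
["have(k1)", "key_at(k1,lab)", "locked(d_lab_kitchen)", "open(d_kitchen_dock)"]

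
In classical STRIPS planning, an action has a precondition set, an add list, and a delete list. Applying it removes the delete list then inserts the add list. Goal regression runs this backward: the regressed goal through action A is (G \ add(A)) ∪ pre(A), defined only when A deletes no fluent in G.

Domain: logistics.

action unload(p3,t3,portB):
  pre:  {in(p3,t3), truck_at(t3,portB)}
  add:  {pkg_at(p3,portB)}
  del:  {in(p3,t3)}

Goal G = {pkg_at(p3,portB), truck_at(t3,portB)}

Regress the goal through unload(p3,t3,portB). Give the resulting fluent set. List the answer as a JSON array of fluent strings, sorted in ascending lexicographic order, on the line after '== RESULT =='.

Compute (G \ add) ∪ pre:
  G ∩ del = {}  (empty — regression defined)
  G \ add = {pkg_at(p3,portB), truck_at(t3,portB)} \ {pkg_at(p3,portB)} = {truck_at(t3,portB)}
  ∪ pre   = {truck_at(t3,portB)} ∪ {in(p3,t3), truck_at(t3,portB)}
          = {in(p3,t3), truck_at(t3,portB)}

== RESULT ==
["in(p3,t3)", "truck_at(t3,portB)"]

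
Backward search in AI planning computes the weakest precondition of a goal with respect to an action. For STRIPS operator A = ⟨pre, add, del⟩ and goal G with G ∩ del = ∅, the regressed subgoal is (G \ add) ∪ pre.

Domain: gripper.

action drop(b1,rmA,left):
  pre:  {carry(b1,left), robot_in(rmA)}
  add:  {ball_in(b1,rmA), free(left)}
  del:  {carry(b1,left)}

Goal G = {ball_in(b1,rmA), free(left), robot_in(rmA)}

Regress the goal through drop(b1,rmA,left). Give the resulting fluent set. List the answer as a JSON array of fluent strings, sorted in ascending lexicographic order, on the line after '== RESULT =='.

Regress:
  G ∩ del = {}  (empty — regression defined)
  G \ add = {ball_in(b1,rmA), free(left), robot_in(rmA)} \ {ball_in(b1,rmA), free(left)} = {robot_in(rmA)}
  ∪ pre   = {robot_in(rmA)} ∪ {carry(b1,left), robot_in(rmA)}
          = {carry(b1,left), robot_in(rmA)}

== RESULT ==
["carry(b1,left)", "robot_in(rmA)"]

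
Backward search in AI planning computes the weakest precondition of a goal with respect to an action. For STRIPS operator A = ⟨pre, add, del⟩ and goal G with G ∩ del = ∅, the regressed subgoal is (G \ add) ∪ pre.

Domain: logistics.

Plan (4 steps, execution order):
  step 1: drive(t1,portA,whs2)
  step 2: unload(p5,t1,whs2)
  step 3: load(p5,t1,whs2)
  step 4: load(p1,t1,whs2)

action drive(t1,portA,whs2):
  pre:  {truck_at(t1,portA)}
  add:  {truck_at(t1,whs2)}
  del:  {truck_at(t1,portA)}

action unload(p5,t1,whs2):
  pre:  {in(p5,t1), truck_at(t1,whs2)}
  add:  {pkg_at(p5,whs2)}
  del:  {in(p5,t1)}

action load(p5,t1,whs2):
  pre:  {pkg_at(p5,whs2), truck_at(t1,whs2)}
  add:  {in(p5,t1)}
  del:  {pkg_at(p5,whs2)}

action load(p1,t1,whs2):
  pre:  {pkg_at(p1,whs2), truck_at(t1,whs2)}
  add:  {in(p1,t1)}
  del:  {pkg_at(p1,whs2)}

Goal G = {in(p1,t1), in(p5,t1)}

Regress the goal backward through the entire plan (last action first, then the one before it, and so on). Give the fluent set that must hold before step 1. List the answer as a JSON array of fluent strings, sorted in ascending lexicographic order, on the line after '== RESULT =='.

Regress step by step:
  through step 4 (load(p1,t1,whs2)): drop {in(p1,t1)}, keep {in(p5,t1)}, require {pkg_at(p1,whs2), truck_at(t1,whs2)}
    → {in(p5,t1), pkg_at(p1,whs2), truck_at(t1,whs2)}
  through step 3 (load(p5,t1,whs2)): drop {in(p5,t1)}, keep {pkg_at(p1,whs2), truck_at(t1,whs2)}, require {pkg_at(p5,whs2), truck_at(t1,whs2)}
    → {pkg_at(p1,whs2), pkg_at(p5,whs2), truck_at(t1,whs2)}
  through step 2 (unload(p5,t1,whs2)): drop {pkg_at(p5,whs2)}, keep {pkg_at(p1,whs2), truck_at(t1,whs2)}, require {in(p5,t1), truck_at(t1,whs2)}
    → {in(p5,t1), pkg_at(p1,whs2), truck_at(t1,whs2)}
  through step 1 (drive(t1,portA,whs2)): drop {truck_at(t1,whs2)}, keep {in(p5,t1), pkg_at(p1,whs2)}, require {truck_at(t1,portA)}
    → {in(p5,t1), pkg_at(p1,whs2), truck_at(t1,portA)}

== RESULT ==
["in(p5,t1)", "pkg_at(p1,whs2)", "truck_at(t1,portA)"]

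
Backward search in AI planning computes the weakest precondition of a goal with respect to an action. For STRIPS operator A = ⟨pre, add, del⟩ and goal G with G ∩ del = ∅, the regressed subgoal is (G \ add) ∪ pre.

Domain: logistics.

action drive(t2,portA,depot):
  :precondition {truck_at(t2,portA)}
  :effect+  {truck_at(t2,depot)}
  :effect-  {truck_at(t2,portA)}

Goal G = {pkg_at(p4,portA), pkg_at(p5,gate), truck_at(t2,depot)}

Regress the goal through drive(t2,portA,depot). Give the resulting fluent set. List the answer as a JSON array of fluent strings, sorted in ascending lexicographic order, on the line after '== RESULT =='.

Compute (G \ add) ∪ pre:
  G ∩ del = {}  (empty — regression defined)
  G \ add = {pkg_at(p4,portA), pkg_at(p5,gate), truck_at(t2,depot)} \ {truck_at(t2,depot)} = {pkg_at(p4,portA), pkg_at(p5,gate)}
  ∪ pre   = {pkg_at(p4,portA), pkg_at(p5,gate)} ∪ {truck_at(t2,portA)}
          = {pkg_at(p4,portA), pkg_at(p5,gate), truck_at(t2,portA)}

== RESULT ==
["pkg_at(p4,portA)", "pkg_at(p5,gate)", "truck_at(t2,portA)"]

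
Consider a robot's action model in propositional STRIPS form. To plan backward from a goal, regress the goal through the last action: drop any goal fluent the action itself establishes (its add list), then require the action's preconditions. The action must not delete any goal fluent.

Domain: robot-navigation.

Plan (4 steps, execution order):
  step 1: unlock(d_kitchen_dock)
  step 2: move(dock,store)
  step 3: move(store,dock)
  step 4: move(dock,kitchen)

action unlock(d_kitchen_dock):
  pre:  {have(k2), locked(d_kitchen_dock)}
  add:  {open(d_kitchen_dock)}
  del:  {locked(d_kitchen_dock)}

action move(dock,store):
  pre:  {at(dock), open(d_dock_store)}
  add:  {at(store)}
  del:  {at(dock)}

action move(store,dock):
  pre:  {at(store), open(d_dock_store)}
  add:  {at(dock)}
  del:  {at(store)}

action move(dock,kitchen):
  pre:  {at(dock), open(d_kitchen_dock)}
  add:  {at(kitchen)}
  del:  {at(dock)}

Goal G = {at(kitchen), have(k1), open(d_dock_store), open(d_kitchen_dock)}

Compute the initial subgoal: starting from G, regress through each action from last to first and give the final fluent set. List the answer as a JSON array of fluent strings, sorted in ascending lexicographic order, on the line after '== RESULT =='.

Work backward from the goal:
  through step 4 (move(dock,kitchen)): drop {at(kitchen)}, keep {have(k1), open(d_dock_store), open(d_kitchen_dock)}, require {at(dock), open(d_kitchen_dock)}
    → {at(dock), have(k1), open(d_dock_store), open(d_kitchen_dock)}
  through step 3 (move(store,dock)): drop {at(dock)}, keep {have(k1), open(d_dock_store), open(d_kitchen_dock)}, require {at(store), open(d_dock_store)}
    → {at(store), have(k1), open(d_dock_store), open(d_kitchen_dock)}
  through step 2 (move(dock,store)): drop {at(store)}, keep {have(k1), open(d_dock_store), open(d_kitchen_dock)}, require {at(dock), open(d_dock_store)}
    → {at(dock), have(k1), open(d_dock_store), open(d_kitchen_dock)}
  through step 1 (unlock(d_kitchen_dock)): drop {open(d_kitchen_dock)}, keep {at(dock), have(k1), open(d_dock_store)}, require {have(k2), locked(d_kitchen_dock)}
    → {at(dock), have(k1), have(k2), locked(d_kitchen_dock), open(d_dock_store)}

== RESULT ==
["at(dock)", "have(k1)", "have(k2)", "locked(d_kitchen_dock)", "open(d_dock_store)"]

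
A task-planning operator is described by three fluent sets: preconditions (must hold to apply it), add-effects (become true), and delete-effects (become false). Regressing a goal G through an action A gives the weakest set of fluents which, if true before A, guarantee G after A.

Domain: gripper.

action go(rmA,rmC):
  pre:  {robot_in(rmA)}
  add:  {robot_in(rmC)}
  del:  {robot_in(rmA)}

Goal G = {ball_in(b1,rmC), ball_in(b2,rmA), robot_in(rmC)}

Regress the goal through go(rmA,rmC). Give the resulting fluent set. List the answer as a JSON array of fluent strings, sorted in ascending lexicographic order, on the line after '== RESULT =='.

Regress:
  G ∩ del = {}  (empty — regression defined)
  G \ add = {ball_in(b1,rmC), ball_in(b2,rmA), robot_in(rmC)} \ {robot_in(rmC)} = {ball_in(b1,rmC), ball_in(b2,rmA)}
  ∪ pre   = {ball_in(b1,rmC), ball_in(b2,rmA)} ∪ {robot_in(rmA)}
          = {ball_in(b1,rmC), ball_in(b2,rmA), robot_in(rmA)}

== RESULT ==
["ball_in(b1,rmC)", "ball_in(b2,rmA)", "robot_in(rmA)"]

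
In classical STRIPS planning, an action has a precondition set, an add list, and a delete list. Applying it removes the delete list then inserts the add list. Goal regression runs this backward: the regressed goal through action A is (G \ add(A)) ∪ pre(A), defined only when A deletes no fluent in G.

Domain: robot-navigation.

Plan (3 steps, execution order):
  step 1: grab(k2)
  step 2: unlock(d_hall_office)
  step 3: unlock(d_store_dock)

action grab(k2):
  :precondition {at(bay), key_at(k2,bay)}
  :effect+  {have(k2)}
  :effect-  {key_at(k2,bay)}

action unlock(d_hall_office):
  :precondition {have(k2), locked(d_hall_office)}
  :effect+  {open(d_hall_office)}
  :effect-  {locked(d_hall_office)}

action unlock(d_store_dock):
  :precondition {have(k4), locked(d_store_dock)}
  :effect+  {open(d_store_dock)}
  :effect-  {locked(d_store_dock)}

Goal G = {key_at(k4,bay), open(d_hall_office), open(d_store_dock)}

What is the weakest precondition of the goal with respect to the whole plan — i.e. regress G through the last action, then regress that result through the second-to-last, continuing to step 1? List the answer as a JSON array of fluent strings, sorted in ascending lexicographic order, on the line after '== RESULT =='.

Work backward from the goal:
  through step 3 (unlock(d_store_dock)): drop {open(d_store_dock)}, keep {key_at(k4,bay), open(d_hall_office)}, require {have(k4), locked(d_store_dock)}
    → {have(k4), key_at(k4,bay), locked(d_store_dock), open(d_hall_office)}
  through step 2 (unlock(d_hall_office)): drop {open(d_hall_office)}, keep {have(k4), key_at(k4,bay), locked(d_store_dock)}, require {have(k2), locked(d_hall_office)}
    → {have(k2), have(k4), key_at(k4,bay), locked(d_hall_office), locked(d_store_dock)}
  through step 1 (grab(k2)): drop {have(k2)}, keep {have(k4), key_at(k4,bay), locked(d_hall_office), locked(d_store_dock)}, require {at(bay), key_at(k2,bay)}
    → {at(bay), have(k4), key_at(k2,bay), key_at(k4,bay), locked(d_hall_office), locked(d_store_dock)}

== RESULT ==
["at(bay)", "have(k4)", "key_at(k2,bay)", "key_at(k4,bay)", "locked(d_hall_office)", "locked(d_store_dock)"]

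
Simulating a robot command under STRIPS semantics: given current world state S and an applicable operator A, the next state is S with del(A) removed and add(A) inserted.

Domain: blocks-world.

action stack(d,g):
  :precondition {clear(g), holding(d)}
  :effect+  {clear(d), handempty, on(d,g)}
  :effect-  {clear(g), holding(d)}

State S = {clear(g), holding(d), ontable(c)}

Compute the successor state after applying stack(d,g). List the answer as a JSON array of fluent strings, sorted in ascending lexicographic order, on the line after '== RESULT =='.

Progress:
  pre ⊆ S: {clear(g), holding(d)} ⊆ S  — applicable
  S \ del = {ontable(c)}
  ∪ add   = {clear(d), handempty, on(d,g), ontable(c)}

== RESULT ==
["clear(d)", "handempty", "on(d,g)", "ontable(c)"]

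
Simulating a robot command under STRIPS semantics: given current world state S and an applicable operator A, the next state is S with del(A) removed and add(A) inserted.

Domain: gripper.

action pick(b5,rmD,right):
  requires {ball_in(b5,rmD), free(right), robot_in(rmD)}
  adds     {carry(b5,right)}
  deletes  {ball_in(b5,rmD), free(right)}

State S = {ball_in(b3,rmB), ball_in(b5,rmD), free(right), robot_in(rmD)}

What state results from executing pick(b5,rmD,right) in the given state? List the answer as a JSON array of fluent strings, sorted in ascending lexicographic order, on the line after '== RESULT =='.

Compute (S \ del) ∪ add:
  pre ⊆ S: {ball_in(b5,rmD), free(right), robot_in(rmD)} ⊆ S  — applicable
  S \ del = {ball_in(b3,rmB), robot_in(rmD)}
  ∪ add   = {ball_in(b3,rmB), carry(b5,right), robot_in(rmD)}

== RESULT ==
["ball_in(b3,rmB)", "carry(b5,right)", "robot_in(rmD)"]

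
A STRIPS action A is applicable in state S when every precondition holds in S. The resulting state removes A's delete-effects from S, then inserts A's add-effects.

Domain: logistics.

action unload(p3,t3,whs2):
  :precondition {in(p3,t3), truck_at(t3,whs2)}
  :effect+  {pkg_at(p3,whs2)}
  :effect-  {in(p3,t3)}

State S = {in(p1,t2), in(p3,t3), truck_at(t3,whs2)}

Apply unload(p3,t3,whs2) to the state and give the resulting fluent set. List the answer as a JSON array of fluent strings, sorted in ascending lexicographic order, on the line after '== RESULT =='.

Compute (S \ del) ∪ add:
  pre ⊆ S: {in(p3,t3), truck_at(t3,whs2)} ⊆ S  — applicable
  S \ del = {in(p1,t2), truck_at(t3,whs2)}
  ∪ add   = {in(p1,t2), pkg_at(p3,whs2), truck_at(t3,whs2)}

== RESULT ==
["in(p1,t2)", "pkg_at(p3,whs2)", "truck_at(t3,whs2)"]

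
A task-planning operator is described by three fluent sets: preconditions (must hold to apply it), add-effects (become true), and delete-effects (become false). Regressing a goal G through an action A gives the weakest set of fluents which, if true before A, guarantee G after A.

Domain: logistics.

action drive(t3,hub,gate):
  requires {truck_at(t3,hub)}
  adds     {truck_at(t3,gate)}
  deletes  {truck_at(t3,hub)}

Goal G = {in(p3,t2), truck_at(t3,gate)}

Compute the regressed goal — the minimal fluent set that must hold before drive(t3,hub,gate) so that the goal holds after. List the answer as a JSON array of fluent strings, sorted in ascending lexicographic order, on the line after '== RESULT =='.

Regress:
  G ∩ del = {}  (empty — regression defined)
  G \ add = {in(p3,t2), truck_at(t3,gate)} \ {truck_at(t3,gate)} = {in(p3,t2)}
  ∪ pre   = {in(p3,t2)} ∪ {truck_at(t3,hub)}
          = {in(p3,t2), truck_at(t3,hub)}

== RESULT ==
["in(p3,t2)", "truck_at(t3,hub)"]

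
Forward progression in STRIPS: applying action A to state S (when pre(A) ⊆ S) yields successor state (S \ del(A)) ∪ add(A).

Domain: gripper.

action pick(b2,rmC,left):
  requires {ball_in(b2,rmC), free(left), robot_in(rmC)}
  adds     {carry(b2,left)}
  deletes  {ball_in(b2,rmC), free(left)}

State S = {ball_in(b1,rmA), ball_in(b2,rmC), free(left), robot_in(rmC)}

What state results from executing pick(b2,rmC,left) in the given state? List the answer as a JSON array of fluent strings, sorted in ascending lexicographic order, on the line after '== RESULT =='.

Compute (S \ del) ∪ add:
  pre ⊆ S: {ball_in(b2,rmC), free(left), robot_in(rmC)} ⊆ S  — applicable
  S \ del = {ball_in(b1,rmA), robot_in(rmC)}
  ∪ add   = {ball_in(b1,rmA), carry(b2,left), robot_in(rmC)}

== RESULT ==
["ball_in(b1,rmA)", "carry(b2,left)", "robot_in(rmC)"]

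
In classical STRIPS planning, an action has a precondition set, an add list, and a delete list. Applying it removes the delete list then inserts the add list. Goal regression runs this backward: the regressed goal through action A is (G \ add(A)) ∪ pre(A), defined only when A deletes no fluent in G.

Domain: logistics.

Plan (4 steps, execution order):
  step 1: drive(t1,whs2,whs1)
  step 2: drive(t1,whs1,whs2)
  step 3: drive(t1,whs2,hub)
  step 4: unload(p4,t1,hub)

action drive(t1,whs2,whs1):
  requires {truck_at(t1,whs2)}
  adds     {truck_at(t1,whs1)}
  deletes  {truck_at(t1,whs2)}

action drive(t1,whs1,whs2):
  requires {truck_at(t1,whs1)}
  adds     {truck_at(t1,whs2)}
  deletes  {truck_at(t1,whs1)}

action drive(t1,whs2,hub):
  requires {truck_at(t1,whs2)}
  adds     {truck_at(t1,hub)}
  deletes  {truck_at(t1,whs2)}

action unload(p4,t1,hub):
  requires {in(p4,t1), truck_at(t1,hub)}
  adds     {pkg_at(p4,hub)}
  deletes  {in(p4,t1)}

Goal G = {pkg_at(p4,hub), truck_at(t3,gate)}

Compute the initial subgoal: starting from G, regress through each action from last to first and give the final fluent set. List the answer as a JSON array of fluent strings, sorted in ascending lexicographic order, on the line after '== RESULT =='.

Work backward from the goal:
  through step 4 (unload(p4,t1,hub)): drop {pkg_at(p4,hub)}, keep {truck_at(t3,gate)}, require {in(p4,t1), truck_at(t1,hub)}
    → {in(p4,t1), truck_at(t1,hub), truck_at(t3,gate)}
  through step 3 (drive(t1,whs2,hub)): drop {truck_at(t1,hub)}, keep {in(p4,t1), truck_at(t3,gate)}, require {truck_at(t1,whs2)}
    → {in(p4,t1), truck_at(t1,whs2), truck_at(t3,gate)}
  through step 2 (drive(t1,whs1,whs2)): drop {truck_at(t1,whs2)}, keep {in(p4,t1), truck_at(t3,gate)}, require {truck_at(t1,whs1)}
    → {in(p4,t1), truck_at(t1,whs1), truck_at(t3,gate)}
  through step 1 (drive(t1,whs2,whs1)): drop {truck_at(t1,whs1)}, keep {in(p4,t1), truck_at(t3,gate)}, require {truck_at(t1,whs2)}
    → {in(p4,t1), truck_at(t1,whs2), truck_at(t3,gate)}

== RESULT ==
["in(p4,t1)", "truck_at(t1,whs2)", "truck_at(t3,gate)"]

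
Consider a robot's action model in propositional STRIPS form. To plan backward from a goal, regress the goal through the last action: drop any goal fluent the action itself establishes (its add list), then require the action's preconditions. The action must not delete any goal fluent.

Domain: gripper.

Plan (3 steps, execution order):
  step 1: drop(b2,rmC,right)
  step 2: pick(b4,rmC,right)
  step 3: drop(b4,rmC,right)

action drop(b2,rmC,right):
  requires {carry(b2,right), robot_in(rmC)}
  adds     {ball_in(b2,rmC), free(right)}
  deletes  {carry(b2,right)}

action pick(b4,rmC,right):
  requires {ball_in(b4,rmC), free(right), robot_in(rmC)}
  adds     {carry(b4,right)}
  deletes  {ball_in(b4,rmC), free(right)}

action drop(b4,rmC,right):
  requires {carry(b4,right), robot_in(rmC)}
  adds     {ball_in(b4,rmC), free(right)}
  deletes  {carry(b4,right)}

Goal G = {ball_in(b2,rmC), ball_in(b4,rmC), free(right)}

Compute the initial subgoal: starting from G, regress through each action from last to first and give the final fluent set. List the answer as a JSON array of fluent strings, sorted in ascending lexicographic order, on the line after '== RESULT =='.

Regress step by step:
  through step 3 (drop(b4,rmC,right)): drop {ball_in(b4,rmC), free(right)}, keep {ball_in(b2,rmC)}, require {carry(b4,right), robot_in(rmC)}
    → {ball_in(b2,rmC), carry(b4,right), robot_in(rmC)}
  through step 2 (pick(b4,rmC,right)): drop {carry(b4,right)}, keep {ball_in(b2,rmC), robot_in(rmC)}, require {ball_in(b4,rmC), free(right), robot_in(rmC)}
    → {ball_in(b2,rmC), ball_in(b4,rmC), free(right), robot_in(rmC)}
  through step 1 (drop(b2,rmC,right)): drop {ball_in(b2,rmC), free(right)}, keep {ball_in(b4,rmC), robot_in(rmC)}, require {carry(b2,right), robot_in(rmC)}
    → {ball_in(b4,rmC), carry(b2,right), robot_in(rmC)}

== RESULT ==
["ball_in(b4,rmC)", "carry(b2,right)", "robot_in(rmC)"]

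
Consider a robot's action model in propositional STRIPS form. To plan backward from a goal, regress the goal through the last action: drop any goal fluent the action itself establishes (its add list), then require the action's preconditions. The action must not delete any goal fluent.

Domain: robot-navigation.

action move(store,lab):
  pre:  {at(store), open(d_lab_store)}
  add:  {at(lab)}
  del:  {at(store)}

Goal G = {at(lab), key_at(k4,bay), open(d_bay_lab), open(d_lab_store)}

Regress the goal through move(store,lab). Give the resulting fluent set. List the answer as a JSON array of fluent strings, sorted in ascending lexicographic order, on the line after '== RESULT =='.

Compute (G \ add) ∪ pre:
  G ∩ del = {}  (empty — regression defined)
  G \ add = {at(lab), key_at(k4,bay), open(d_bay_lab), open(d_lab_store)} \ {at(lab)} = {key_at(k4,bay), open(d_bay_lab), open(d_lab_store)}
  ∪ pre   = {key_at(k4,bay), open(d_bay_lab), open(d_lab_store)} ∪ {at(store), open(d_lab_store)}
          = {at(store), key_at(k4,bay), open(d_bay_lab), open(d_lab_store)}

== RESULT ==
["at(store)", "key_at(k4,bay)", "open(d_bay_lab)", "open(d_lab_store)"]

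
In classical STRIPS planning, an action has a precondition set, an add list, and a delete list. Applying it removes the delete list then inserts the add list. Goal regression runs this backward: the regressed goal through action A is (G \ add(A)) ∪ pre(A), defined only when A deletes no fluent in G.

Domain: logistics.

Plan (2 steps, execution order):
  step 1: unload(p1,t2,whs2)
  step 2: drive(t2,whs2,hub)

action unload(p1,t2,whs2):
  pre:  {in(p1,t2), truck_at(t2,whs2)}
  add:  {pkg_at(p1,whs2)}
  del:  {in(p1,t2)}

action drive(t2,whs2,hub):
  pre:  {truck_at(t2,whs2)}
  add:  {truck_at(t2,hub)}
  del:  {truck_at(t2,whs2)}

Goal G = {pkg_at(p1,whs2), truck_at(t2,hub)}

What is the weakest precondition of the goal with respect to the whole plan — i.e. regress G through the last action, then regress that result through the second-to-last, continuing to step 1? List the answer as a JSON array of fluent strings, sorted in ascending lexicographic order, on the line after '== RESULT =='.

Regress step by step:
  through step 2 (drive(t2,whs2,hub)): drop {truck_at(t2,hub)}, keep {pkg_at(p1,whs2)}, require {truck_at(t2,whs2)}
    → {pkg_at(p1,whs2), truck_at(t2,whs2)}
  through step 1 (unload(p1,t2,whs2)): drop {pkg_at(p1,whs2)}, keep {truck_at(t2,whs2)}, require {in(p1,t2), truck_at(t2,whs2)}
    → {in(p1,t2), truck_at(t2,whs2)}

== RESULT ==
["in(p1,t2)", "truck_at(t2,whs2)"]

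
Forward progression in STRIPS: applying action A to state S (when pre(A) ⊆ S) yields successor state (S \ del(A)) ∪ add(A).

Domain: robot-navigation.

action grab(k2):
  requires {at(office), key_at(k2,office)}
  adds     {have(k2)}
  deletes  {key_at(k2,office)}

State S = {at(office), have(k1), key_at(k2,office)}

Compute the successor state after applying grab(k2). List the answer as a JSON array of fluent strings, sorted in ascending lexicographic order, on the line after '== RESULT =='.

Progress:
  pre ⊆ S: {at(office), key_at(k2,office)} ⊆ S  — applicable
  S \ del = {at(office), have(k1)}
  ∪ add   = {at(office), have(k1), have(k2)}

== RESULT ==
["at(office)", "have(k1)", "have(k2)"]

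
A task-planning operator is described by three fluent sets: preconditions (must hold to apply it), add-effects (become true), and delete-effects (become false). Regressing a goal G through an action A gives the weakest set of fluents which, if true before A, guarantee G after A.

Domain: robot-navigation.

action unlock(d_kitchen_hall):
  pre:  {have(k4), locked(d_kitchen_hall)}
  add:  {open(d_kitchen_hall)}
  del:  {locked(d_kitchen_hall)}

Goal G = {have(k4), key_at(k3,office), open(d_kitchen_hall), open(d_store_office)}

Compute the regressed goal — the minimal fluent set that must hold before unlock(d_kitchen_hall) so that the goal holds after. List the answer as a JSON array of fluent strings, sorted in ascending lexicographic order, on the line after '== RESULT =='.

Compute (G \ add) ∪ pre:
  G ∩ del = {}  (empty — regression defined)
  G \ add = {have(k4), key_at(k3,office), open(d_kitchen_hall), open(d_store_office)} \ {open(d_kitchen_hall)} = {have(k4), key_at(k3,office), open(d_store_office)}
  ∪ pre   = {have(k4), key_at(k3,office), open(d_store_office)} ∪ {have(k4), locked(d_kitchen_hall)}
          = {have(k4), key_at(k3,office), locked(d_kitchen_hall), open(d_store_office)}

== RESULT ==
["have(k4)", "key_at(k3,office)", "locked(d_kitchen_hall)", "open(d_store_office)"]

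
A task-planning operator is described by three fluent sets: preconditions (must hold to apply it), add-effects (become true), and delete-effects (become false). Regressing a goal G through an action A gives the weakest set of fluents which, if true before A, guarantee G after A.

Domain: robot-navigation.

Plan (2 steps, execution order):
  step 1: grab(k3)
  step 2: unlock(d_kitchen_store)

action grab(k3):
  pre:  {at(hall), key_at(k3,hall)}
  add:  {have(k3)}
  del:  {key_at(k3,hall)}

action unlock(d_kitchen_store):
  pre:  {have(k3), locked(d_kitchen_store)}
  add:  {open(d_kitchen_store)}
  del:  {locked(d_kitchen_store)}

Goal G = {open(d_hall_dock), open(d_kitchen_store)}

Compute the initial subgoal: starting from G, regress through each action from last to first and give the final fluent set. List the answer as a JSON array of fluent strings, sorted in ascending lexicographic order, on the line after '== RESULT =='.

Work backward from the goal:
  through step 2 (unlock(d_kitchen_store)): drop {open(d_kitchen_store)}, keep {open(d_hall_dock)}, require {have(k3), locked(d_kitchen_store)}
    → {have(k3), locked(d_kitchen_store), open(d_hall_dock)}
  through step 1 (grab(k3)): drop {have(k3)}, keep {locked(d_kitchen_store), open(d_hall_dock)}, require {at(hall), key_at(k3,hall)}
    → {at(hall), key_at(k3,hall), locked(d_kitchen_store), open(d_hall_dock)}

== RESULT ==
["at(hall)", "key_at(k3,hall)", "locked(d_kitchen_store)", "open(d_hall_dock)"]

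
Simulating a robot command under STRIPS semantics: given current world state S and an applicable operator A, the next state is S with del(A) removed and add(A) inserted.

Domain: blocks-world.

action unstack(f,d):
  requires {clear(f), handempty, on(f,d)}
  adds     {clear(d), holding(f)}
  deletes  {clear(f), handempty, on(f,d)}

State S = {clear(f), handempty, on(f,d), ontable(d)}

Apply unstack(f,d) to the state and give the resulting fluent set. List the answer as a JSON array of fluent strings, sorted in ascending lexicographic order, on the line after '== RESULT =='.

Progress:
  pre ⊆ S: {clear(f), handempty, on(f,d)} ⊆ S  — applicable
  S \ del = {ontable(d)}
  ∪ add   = {clear(d), holding(f), ontable(d)}

== RESULT ==
["clear(d)", "holding(f)", "ontable(d)"]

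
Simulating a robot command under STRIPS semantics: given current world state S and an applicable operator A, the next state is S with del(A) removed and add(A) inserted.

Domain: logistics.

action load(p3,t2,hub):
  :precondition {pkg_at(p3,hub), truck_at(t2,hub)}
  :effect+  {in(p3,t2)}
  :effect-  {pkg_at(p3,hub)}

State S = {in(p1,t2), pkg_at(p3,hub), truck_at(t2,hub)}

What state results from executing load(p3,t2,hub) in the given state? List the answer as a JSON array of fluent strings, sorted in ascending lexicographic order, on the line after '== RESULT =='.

Progress:
  pre ⊆ S: {pkg_at(p3,hub), truck_at(t2,hub)} ⊆ S  — applicable
  S \ del = {in(p1,t2), truck_at(t2,hub)}
  ∪ add   = {in(p1,t2), in(p3,t2), truck_at(t2,hub)}

== RESULT ==
["in(p1,t2)", "in(p3,t2)", "truck_at(t2,hub)"]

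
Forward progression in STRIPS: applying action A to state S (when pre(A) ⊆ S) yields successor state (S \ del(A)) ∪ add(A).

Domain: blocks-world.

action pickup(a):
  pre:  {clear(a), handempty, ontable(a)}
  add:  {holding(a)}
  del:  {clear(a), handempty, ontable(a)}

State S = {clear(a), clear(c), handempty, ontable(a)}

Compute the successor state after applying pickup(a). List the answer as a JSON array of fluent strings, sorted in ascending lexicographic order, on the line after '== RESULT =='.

Compute (S \ del) ∪ add:
  pre ⊆ S: {clear(a), handempty, ontable(a)} ⊆ S  — applicable
  S \ del = {clear(c)}
  ∪ add   = {clear(c), holding(a)}

== RESULT ==
["clear(c)", "holding(a)"]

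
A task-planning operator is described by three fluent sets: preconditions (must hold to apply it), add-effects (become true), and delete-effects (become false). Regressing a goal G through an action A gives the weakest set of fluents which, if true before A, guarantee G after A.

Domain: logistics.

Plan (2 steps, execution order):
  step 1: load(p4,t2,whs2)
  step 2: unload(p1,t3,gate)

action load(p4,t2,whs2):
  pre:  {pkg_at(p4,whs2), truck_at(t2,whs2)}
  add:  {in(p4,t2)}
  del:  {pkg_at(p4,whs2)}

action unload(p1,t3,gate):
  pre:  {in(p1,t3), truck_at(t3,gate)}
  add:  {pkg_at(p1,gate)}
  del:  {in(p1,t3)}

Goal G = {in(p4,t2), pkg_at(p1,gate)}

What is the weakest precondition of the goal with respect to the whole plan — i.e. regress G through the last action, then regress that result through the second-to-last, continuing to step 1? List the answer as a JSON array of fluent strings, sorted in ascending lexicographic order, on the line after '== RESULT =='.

Regress step by step:
  through step 2 (unload(p1,t3,gate)): drop {pkg_at(p1,gate)}, keep {in(p4,t2)}, require {in(p1,t3), truck_at(t3,gate)}
    → {in(p1,t3), in(p4,t2), truck_at(t3,gate)}
  through step 1 (load(p4,t2,whs2)): drop {in(p4,t2)}, keep {in(p1,t3), truck_at(t3,gate)}, require {pkg_at(p4,whs2), truck_at(t2,whs2)}
    → {in(p1,t3), pkg_at(p4,whs2), truck_at(t2,whs2), truck_at(t3,gate)}

== RESULT ==
["in(p1,t3)", "pkg_at(p4,whs2)", "truck_at(t2,whs2)", "truck_at(t3,gate)"]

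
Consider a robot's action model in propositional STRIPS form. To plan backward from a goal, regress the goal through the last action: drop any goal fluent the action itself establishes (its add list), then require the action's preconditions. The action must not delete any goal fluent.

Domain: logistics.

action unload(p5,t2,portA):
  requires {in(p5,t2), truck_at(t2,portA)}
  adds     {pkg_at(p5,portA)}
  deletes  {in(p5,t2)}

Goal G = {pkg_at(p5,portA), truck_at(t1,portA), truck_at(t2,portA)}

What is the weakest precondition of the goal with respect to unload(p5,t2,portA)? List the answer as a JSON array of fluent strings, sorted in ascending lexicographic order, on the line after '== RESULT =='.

Compute (G \ add) ∪ pre:
  G ∩ del = {}  (empty — regression defined)
  G \ add = {pkg_at(p5,portA), truck_at(t1,portA), truck_at(t2,portA)} \ {pkg_at(p5,portA)} = {truck_at(t1,portA), truck_at(t2,portA)}
  ∪ pre   = {truck_at(t1,portA), truck_at(t2,portA)} ∪ {in(p5,t2), truck_at(t2,portA)}
          = {in(p5,t2), truck_at(t1,portA), truck_at(t2,portA)}

== RESULT ==
["in(p5,t2)", "truck_at(t1,portA)", "truck_at(t2,portA)"]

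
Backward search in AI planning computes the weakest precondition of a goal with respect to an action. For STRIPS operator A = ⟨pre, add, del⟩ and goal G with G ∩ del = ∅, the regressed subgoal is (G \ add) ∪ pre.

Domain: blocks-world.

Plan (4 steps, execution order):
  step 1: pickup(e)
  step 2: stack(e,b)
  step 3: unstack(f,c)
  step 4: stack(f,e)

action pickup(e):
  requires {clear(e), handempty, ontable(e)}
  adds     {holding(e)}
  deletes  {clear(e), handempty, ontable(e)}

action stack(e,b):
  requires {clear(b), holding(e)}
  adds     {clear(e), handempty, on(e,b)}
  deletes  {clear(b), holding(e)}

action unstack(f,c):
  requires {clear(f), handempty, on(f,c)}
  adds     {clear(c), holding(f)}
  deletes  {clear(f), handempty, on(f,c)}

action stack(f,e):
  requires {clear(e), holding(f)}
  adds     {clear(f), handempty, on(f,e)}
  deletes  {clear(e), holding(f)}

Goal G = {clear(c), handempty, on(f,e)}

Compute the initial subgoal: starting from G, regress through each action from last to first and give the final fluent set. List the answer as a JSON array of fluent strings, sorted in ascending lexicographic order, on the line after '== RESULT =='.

Regress step by step:
  through step 4 (stack(f,e)): drop {handempty, on(f,e)}, keep {clear(c)}, require {clear(e), holding(f)}
    → {clear(c), clear(e), holding(f)}
  through step 3 (unstack(f,c)): drop {clear(c), holding(f)}, keep {clear(e)}, require {clear(f), handempty, on(f,c)}
    → {clear(e), clear(f), handempty, on(f,c)}
  through step 2 (stack(e,b)): drop {clear(e), handempty}, keep {clear(f), on(f,c)}, require {clear(b), holding(e)}
    → {clear(b), clear(f), holding(e), on(f,c)}
  through step 1 (pickup(e)): drop {holding(e)}, keep {clear(b), clear(f), on(f,c)}, require {clear(e), handempty, ontable(e)}
    → {clear(b), clear(e), clear(f), handempty, on(f,c), ontable(e)}

== RESULT ==
["clear(b)", "clear(e)", "clear(f)", "handempty", "on(f,c)", "ontable(e)"]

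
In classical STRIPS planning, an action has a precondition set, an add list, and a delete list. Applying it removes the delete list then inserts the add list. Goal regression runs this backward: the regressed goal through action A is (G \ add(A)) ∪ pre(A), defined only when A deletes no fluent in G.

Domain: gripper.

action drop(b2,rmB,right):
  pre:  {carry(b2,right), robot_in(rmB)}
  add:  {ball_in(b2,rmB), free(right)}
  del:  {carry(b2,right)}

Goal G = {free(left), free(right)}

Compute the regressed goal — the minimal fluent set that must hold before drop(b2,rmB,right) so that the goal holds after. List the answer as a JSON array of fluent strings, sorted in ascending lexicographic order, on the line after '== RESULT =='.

Compute (G \ add) ∪ pre:
  G ∩ del = {}  (empty — regression defined)
  G \ add = {free(left), free(right)} \ {ball_in(b2,rmB), free(right)} = {free(left)}
  ∪ pre   = {free(left)} ∪ {carry(b2,right), robot_in(rmB)}
          = {carry(b2,right), free(left), robot_in(rmB)}

== RESULT ==
["carry(b2,right)", "free(left)", "robot_in(rmB)"]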